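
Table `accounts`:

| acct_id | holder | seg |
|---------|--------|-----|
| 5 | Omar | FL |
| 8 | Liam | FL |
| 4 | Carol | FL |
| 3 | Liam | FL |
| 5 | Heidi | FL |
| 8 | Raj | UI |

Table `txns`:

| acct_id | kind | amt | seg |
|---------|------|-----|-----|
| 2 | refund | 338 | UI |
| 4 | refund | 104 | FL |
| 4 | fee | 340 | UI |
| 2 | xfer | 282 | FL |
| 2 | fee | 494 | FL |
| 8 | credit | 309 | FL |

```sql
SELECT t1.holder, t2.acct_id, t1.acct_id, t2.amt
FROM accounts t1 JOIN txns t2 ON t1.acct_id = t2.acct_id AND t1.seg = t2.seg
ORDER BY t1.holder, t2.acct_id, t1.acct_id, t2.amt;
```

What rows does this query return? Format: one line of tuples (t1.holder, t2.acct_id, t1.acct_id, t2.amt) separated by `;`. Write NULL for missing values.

INNER JOIN keeps only pairs where the ON condition holds.
Matching on t1.acct_id = t2.acct_id AND t1.seg = t2.seg.
- t1[0] acct_id=5, seg=FL → no match; dropped.
- t1[1] acct_id=8, seg=FL → 1 match(es) in t2 → 1 row(s).
- t1[2] acct_id=4, seg=FL → 1 match(es) in t2 → 1 row(s).
- t1[3] acct_id=3, seg=FL → no match; dropped.
- t1[4] acct_id=5, seg=FL → no match; dropped.
- t1[5] acct_id=8, seg=UI → no match; dropped.
After projecting and ordering:
t1.holder | t2.acct_id | t1.acct_id | t2.amt
Carol | 4 | 4 | 104
Liam | 8 | 8 | 309

(Carol, 4, 4, 104); (Liam, 8, 8, 309)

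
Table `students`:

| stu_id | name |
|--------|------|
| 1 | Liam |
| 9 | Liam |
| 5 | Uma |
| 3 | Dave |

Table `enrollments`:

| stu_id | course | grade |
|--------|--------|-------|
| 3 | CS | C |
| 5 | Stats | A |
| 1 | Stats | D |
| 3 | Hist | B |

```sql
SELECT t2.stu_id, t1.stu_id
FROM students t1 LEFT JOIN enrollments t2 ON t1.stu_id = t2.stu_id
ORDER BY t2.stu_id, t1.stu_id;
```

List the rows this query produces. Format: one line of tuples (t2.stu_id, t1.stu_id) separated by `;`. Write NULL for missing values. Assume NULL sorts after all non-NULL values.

(1, 1); (3, 3); (3, 3); (5, 5); (NULL, 9)

LEFT JOIN keeps every row from `students`; unmatched rows get NULL for `enrollments`'s columns.
Matching on t1.stu_id = t2.stu_id.
- t1[0] stu_id=1 → 1 match(es) in t2 → 1 row(s).
- t1[1] stu_id=9 → no match; kept with NULLs on the t2 side.
- t1[2] stu_id=5 → 1 match(es) in t2 → 1 row(s).
- t1[3] stu_id=3 → 2 match(es) in t2 → 2 row(s).
After projecting and ordering:
t2.stu_id | t1.stu_id
1 | 1
3 | 3
3 | 3
5 | 5
NULL | 9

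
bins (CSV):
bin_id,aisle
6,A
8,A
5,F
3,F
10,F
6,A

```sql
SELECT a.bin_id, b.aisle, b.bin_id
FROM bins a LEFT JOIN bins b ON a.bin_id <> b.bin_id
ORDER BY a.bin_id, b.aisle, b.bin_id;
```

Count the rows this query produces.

28

LEFT JOIN keeps every row from `bins a`; unmatched rows get NULL for `bins b`'s columns.
Matching on a.bin_id <> b.bin_id.
Matched pairs: 28; unmatched a rows kept: 0.
Total: 28 rows.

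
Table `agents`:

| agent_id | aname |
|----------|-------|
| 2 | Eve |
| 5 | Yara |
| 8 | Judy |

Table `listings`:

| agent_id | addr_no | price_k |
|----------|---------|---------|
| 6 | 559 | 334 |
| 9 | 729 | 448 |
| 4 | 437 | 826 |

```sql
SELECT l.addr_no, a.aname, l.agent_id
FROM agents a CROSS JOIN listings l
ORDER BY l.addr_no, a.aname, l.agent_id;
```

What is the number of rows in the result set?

CROSS JOIN pairs every row of `agents` with every row of `listings`: 3 × 3 = 9 rows.

9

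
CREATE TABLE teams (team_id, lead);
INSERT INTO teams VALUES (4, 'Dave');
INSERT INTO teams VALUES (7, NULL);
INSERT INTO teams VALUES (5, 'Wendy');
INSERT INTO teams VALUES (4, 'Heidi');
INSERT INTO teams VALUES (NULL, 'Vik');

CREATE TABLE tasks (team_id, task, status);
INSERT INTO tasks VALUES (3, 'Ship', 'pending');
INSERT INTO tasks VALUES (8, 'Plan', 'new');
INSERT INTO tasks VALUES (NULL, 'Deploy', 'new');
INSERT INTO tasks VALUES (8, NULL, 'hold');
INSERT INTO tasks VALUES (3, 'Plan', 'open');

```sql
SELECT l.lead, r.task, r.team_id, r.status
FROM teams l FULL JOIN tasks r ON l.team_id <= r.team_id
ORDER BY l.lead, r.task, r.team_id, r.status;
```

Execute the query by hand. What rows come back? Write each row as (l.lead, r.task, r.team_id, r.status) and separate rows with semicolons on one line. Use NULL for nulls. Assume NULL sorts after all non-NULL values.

FULL OUTER JOIN keeps every row from both sides; unmatched rows get NULL for the other side's columns.
Matching on l.team_id <= r.team_id. A NULL in a compared column never satisfies the condition.
Matched pairs: 8; unmatched l rows kept: 1; unmatched r rows kept: 3.

(Dave, Plan, 8, new); (Dave, NULL, 8, hold); (Heidi, Plan, 8, new); (Heidi, NULL, 8, hold); (Vik, NULL, NULL, NULL); (Wendy, Plan, 8, new); (Wendy, NULL, 8, hold); (NULL, Deploy, NULL, new); (NULL, Plan, 3, open); (NULL, Plan, 8, new); (NULL, Ship, 3, pending); (NULL, NULL, 8, hold)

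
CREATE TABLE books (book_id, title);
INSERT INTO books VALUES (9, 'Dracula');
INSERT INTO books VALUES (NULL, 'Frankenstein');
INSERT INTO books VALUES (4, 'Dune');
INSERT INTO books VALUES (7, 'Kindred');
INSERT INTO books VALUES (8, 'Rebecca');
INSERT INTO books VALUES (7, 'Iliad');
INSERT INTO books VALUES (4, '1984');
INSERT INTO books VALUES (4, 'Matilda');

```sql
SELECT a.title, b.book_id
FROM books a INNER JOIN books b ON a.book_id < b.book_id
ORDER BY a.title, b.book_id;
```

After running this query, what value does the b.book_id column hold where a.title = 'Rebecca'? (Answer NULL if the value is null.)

9

INNER JOIN keeps only pairs where the ON condition holds.
Matching on a.book_id < b.book_id. A NULL in a compared column never satisfies the condition.
Matched pairs: 17.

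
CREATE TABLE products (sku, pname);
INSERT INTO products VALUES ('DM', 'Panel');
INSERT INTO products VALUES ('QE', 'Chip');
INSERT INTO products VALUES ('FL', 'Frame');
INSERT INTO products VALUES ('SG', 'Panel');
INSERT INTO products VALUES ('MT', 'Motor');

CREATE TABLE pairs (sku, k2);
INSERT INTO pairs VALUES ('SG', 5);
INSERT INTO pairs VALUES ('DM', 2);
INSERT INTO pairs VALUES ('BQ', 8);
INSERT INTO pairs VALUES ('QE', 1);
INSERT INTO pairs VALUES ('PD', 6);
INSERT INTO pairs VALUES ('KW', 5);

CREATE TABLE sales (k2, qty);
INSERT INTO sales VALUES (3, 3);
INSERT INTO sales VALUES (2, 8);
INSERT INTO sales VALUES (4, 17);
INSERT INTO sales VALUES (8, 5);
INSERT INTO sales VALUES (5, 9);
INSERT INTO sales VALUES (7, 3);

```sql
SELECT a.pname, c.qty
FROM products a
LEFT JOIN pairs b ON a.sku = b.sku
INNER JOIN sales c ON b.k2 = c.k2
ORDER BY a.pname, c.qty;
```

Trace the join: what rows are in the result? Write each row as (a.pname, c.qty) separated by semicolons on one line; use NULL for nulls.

(Panel, 8); (Panel, 9)

Joins associate left-to-right: products LEFT JOIN pairs on sku gives 5 intermediate row(s).
Then INNER JOIN `sales c` on k2: keep only rows whose b.k2 appears in c.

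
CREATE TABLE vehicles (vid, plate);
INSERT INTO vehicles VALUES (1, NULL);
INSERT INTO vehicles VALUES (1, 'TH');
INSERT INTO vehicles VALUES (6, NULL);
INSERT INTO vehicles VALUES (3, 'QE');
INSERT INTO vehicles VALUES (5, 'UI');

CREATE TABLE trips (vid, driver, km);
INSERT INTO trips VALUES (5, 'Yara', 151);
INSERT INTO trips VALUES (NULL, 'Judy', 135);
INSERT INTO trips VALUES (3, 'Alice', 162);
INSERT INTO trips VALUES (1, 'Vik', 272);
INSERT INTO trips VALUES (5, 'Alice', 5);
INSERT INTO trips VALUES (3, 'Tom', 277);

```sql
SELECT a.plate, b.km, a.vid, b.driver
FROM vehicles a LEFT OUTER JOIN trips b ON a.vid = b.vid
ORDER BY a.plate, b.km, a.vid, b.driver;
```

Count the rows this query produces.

LEFT JOIN keeps every row from `vehicles`; unmatched rows get NULL for `trips`'s columns.
Matching on a.vid = b.vid. A NULL in a compared column never satisfies the condition.
- vid=1: 1 matching b row(s), so 1 row(s) emitted.
- vid=1: 1 matching b row(s), so 1 row(s) emitted.
- vid=6: no b row matches, row kept with b columns NULL.
- vid=3: 2 matching b row(s), so 2 row(s) emitted.
- vid=5: 2 matching b row(s), so 2 row(s) emitted.
Total: 6 matched + 1 padded = 7 rows.

7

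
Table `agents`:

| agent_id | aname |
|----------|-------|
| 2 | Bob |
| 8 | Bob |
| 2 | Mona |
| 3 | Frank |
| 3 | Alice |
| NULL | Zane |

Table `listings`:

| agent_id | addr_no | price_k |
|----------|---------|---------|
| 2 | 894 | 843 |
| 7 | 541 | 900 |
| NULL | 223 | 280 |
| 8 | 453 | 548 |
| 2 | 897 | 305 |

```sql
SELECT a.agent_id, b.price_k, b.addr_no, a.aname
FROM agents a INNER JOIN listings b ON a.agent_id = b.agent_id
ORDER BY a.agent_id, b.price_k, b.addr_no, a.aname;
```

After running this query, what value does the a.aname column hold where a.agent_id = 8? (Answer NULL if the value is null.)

Bob

INNER JOIN keeps only pairs where the ON condition holds.
Matching on a.agent_id = b.agent_id. A NULL in a compared column never satisfies the condition.
- a row (agent_id=2): matches 2 b row(s) → 2 output row(s).
- a row (agent_id=8): matches 1 b row(s) → 1 output row(s).
- a row (agent_id=2): matches 2 b row(s) → 2 output row(s).
- a row (agent_id=3): no match → dropped.
- a row (agent_id=3): no match → dropped.
- a row (agent_id=NULL): no match → dropped.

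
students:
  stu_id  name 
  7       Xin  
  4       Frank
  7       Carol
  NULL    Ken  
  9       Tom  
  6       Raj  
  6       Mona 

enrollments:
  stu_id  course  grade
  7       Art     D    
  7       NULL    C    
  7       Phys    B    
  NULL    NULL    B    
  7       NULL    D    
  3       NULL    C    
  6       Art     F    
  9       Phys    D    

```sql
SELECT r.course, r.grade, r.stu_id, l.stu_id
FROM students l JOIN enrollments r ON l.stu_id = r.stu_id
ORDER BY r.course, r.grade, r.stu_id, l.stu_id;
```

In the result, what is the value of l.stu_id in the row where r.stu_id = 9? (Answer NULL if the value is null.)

9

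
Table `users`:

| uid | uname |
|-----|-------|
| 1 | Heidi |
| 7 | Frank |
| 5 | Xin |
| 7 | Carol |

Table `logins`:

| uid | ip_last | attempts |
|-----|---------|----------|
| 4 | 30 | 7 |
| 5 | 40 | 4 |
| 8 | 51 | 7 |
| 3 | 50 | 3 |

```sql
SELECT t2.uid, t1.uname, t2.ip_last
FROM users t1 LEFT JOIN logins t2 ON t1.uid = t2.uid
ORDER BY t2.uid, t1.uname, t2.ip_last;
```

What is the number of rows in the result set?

LEFT JOIN keeps every row from `users`; unmatched rows get NULL for `logins`'s columns.
Matching on t1.uid = t2.uid.
- uid=1: no t2 row matches, row kept with t2 columns NULL.
- uid=7: no t2 row matches, row kept with t2 columns NULL.
- uid=5: 1 matching t2 row(s), so 1 row(s) emitted.
- uid=7: no t2 row matches, row kept with t2 columns NULL.
Total: 1 matched + 3 padded = 4 rows.

4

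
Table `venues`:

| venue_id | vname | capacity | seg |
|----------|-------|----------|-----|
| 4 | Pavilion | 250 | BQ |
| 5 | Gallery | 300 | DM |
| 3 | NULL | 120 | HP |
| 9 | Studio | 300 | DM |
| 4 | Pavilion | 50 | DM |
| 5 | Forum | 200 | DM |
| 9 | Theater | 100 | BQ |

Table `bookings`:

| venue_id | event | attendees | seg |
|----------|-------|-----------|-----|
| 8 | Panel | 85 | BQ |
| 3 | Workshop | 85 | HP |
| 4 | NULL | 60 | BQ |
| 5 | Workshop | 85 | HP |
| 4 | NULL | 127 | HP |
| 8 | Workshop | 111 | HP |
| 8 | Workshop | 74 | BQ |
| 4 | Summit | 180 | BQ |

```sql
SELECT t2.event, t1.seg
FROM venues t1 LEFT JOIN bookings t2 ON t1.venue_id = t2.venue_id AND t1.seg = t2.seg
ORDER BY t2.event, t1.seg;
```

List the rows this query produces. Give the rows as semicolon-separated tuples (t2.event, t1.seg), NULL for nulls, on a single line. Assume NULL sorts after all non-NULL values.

LEFT JOIN keeps every row from `venues`; unmatched rows get NULL for `bookings`'s columns.
Matching on t1.venue_id = t2.venue_id AND t1.seg = t2.seg.
Matched pairs: 3; unmatched t1 rows kept: 5.

(Summit, BQ); (Workshop, HP); (NULL, BQ); (NULL, BQ); (NULL, DM); (NULL, DM); (NULL, DM); (NULL, DM)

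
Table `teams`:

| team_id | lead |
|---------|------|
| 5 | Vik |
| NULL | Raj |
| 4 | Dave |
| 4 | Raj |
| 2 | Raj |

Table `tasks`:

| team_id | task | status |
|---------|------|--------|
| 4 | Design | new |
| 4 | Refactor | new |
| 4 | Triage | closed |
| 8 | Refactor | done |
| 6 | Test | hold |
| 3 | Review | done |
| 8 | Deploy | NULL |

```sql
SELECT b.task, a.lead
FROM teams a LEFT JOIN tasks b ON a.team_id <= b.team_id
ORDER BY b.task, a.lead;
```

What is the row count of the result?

23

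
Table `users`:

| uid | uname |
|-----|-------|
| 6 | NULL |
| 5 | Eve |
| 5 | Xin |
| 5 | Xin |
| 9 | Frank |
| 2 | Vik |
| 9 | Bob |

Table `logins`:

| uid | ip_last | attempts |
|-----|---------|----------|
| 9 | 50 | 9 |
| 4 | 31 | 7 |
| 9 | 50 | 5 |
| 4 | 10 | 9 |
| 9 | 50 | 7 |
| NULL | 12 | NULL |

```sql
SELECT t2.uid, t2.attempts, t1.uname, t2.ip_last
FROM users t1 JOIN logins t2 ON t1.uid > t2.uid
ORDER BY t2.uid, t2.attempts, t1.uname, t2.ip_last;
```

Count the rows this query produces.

12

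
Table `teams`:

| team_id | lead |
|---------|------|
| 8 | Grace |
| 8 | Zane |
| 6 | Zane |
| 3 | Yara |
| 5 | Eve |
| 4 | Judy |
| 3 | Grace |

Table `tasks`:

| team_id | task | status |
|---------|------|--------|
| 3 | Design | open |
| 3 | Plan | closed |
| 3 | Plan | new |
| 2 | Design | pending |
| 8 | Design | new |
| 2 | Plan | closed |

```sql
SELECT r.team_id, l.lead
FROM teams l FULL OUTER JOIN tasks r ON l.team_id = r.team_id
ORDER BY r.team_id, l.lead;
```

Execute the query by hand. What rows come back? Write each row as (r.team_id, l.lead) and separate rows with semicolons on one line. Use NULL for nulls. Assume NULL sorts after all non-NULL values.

(2, NULL); (2, NULL); (3, Grace); (3, Grace); (3, Grace); (3, Yara); (3, Yara); (3, Yara); (8, Grace); (8, Zane); (NULL, Eve); (NULL, Judy); (NULL, Zane)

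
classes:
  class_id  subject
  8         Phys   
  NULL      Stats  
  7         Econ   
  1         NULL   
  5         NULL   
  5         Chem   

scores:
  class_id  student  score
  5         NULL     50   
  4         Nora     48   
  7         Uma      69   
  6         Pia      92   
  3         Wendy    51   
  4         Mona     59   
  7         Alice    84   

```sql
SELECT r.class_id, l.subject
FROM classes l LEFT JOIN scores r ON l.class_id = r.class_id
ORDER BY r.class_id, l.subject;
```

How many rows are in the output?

7

LEFT JOIN keeps every row from `classes`; unmatched rows get NULL for `scores`'s columns.
Matching on l.class_id = r.class_id. A NULL in a compared column never satisfies the condition.
- l[0] class_id=8 → no match; kept with NULLs on the r side.
- l[1] class_id=NULL → no match; kept with NULLs on the r side.
- l[2] class_id=7 → 2 match(es) in r → 2 row(s).
- l[3] class_id=1 → no match; kept with NULLs on the r side.
- l[4] class_id=5 → 1 match(es) in r → 1 row(s).
- l[5] class_id=5 → 1 match(es) in r → 1 row(s).
Total: 4 matched + 3 padded = 7 rows.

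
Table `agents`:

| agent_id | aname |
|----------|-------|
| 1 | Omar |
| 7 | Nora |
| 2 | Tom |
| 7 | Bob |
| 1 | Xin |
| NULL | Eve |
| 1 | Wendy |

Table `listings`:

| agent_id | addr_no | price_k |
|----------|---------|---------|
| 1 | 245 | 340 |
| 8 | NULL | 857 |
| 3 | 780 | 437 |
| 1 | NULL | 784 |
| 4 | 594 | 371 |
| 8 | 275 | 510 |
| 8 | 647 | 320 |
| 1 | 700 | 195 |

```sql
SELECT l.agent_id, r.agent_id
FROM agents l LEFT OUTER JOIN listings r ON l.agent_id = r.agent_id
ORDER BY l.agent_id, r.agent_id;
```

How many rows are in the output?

13

LEFT JOIN keeps every row from `agents`; unmatched rows get NULL for `listings`'s columns.
Matching on l.agent_id = r.agent_id. A NULL in a compared column never satisfies the condition.
- l (agent_id=1) pairs with 3 row(s) of r.
- l (agent_id=7) has no partner → padded with NULL.
- l (agent_id=2) has no partner → padded with NULL.
- l (agent_id=7) has no partner → padded with NULL.
- l (agent_id=1) pairs with 3 row(s) of r.
- l (agent_id=NULL) has no partner → padded with NULL.
- l (agent_id=1) pairs with 3 row(s) of r.
Total: 9 matched + 4 padded = 13 rows.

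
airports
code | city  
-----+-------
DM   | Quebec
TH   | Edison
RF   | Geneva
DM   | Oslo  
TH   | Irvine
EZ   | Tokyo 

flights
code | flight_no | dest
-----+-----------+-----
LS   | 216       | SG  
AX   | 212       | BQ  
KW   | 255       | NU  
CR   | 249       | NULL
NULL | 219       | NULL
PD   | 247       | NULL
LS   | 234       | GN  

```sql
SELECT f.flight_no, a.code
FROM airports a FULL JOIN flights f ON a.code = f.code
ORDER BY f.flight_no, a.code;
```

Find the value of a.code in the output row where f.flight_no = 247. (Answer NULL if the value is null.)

FULL OUTER JOIN keeps every row from both sides; unmatched rows get NULL for the other side's columns.
Matching on a.code = f.code. A NULL in a compared column never satisfies the condition.
- a row (code=DM): no match → kept, f columns NULL.
- a row (code=TH): no match → kept, f columns NULL.
- a row (code=RF): no match → kept, f columns NULL.
- a row (code=DM): no match → kept, f columns NULL.
- a row (code=TH): no match → kept, f columns NULL.
- a row (code=EZ): no match → kept, f columns NULL.
- plus 7 unmatched f row(s), each kept with NULL a columns.

NULL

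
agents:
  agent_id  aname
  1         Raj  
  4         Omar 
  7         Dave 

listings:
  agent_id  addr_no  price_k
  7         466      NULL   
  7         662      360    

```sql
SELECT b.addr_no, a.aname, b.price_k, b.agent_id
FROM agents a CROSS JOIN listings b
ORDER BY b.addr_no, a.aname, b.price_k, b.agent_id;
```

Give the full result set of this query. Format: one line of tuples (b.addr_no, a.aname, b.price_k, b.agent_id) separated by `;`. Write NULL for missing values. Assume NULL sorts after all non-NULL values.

(466, Dave, NULL, 7); (466, Omar, NULL, 7); (466, Raj, NULL, 7); (662, Dave, 360, 7); (662, Omar, 360, 7); (662, Raj, 360, 7)

CROSS JOIN pairs every row of `agents` with every row of `listings`: 3 × 2 = 6 rows.
After projecting and ordering:
b.addr_no | a.aname | b.price_k | b.agent_id
466 | Dave | NULL | 7
466 | Omar | NULL | 7
466 | Raj | NULL | 7
662 | Dave | 360 | 7
662 | Omar | 360 | 7
662 | Raj | 360 | 7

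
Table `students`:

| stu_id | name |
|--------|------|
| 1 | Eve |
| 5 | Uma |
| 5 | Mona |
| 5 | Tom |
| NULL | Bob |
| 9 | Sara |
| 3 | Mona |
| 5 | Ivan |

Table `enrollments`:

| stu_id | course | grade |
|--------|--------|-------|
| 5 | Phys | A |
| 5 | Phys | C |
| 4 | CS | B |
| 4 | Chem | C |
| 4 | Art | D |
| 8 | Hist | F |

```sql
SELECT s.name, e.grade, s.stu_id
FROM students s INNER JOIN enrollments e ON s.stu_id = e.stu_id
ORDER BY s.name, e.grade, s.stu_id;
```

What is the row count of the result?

8

INNER JOIN keeps only pairs where the ON condition holds.
Matching on s.stu_id = e.stu_id. A NULL in a compared column never satisfies the condition.
- stu_id=1: no matching e row, dropped.
- stu_id=5: 2 matching e row(s), so 2 row(s) emitted.
- stu_id=5: 2 matching e row(s), so 2 row(s) emitted.
- stu_id=5: 2 matching e row(s), so 2 row(s) emitted.
- stu_id=NULL: no matching e row, dropped.
- stu_id=9: no matching e row, dropped.
- stu_id=3: no matching e row, dropped.
- stu_id=5: 2 matching e row(s), so 2 row(s) emitted.
Total: 8 rows.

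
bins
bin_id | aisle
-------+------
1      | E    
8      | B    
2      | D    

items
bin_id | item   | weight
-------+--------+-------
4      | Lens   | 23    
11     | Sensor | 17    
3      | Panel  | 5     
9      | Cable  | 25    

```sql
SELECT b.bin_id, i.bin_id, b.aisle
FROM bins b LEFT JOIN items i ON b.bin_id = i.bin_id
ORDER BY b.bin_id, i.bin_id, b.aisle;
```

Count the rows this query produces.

LEFT JOIN keeps every row from `bins`; unmatched rows get NULL for `items`'s columns.
Matching on b.bin_id = i.bin_id.
- b[0] bin_id=1 → no match; kept with NULLs on the i side.
- b[1] bin_id=8 → no match; kept with NULLs on the i side.
- b[2] bin_id=2 → no match; kept with NULLs on the i side.
Total: 0 matched + 3 padded = 3 rows.

3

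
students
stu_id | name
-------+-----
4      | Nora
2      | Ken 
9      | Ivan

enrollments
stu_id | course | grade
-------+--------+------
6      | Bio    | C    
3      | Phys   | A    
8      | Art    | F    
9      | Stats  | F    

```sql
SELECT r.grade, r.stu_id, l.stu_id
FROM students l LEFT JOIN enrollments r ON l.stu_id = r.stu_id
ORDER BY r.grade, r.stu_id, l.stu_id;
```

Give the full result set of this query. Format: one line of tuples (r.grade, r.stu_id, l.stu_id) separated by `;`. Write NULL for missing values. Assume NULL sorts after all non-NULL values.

(F, 9, 9); (NULL, NULL, 2); (NULL, NULL, 4)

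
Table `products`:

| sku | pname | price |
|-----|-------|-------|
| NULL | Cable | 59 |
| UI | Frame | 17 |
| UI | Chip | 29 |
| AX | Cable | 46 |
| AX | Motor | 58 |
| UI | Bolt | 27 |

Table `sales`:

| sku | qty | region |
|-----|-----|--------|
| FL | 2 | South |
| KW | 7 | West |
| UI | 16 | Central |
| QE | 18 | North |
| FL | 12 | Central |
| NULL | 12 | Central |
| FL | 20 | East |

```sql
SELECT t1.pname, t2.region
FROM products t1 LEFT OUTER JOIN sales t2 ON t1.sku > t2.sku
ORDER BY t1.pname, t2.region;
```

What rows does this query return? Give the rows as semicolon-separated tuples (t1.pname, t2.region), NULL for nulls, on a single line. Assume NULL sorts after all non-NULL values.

(Bolt, Central); (Bolt, East); (Bolt, North); (Bolt, South); (Bolt, West); (Cable, NULL); (Cable, NULL); (Chip, Central); (Chip, East); (Chip, North); (Chip, South); (Chip, West); (Frame, Central); (Frame, East); (Frame, North); (Frame, South); (Frame, West); (Motor, NULL)

LEFT JOIN keeps every row from `products`; unmatched rows get NULL for `sales`'s columns.
Matching on t1.sku > t2.sku. A NULL in a compared column never satisfies the condition.
- t1[0] sku=NULL → no match; kept with NULLs on the t2 side.
- t1[1] sku=UI → 5 match(es) in t2 → 5 row(s).
- t1[2] sku=UI → 5 match(es) in t2 → 5 row(s).
- t1[3] sku=AX → no match; kept with NULLs on the t2 side.
- t1[4] sku=AX → no match; kept with NULLs on the t2 side.
- t1[5] sku=UI → 5 match(es) in t2 → 5 row(s).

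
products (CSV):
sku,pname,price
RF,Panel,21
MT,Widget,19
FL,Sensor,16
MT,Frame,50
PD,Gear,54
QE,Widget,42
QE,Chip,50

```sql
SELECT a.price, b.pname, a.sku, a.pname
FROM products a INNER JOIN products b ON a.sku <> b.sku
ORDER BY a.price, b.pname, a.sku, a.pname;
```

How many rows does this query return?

INNER JOIN keeps only pairs where the ON condition holds.
Matching on a.sku <> b.sku.
- a (sku=RF) pairs with 6 row(s) of b.
- a (sku=MT) pairs with 5 row(s) of b.
- a (sku=FL) pairs with 6 row(s) of b.
- a (sku=MT) pairs with 5 row(s) of b.
- a (sku=PD) pairs with 6 row(s) of b.
- a (sku=QE) pairs with 5 row(s) of b.
- a (sku=QE) pairs with 5 row(s) of b.
Total: 38 rows.

38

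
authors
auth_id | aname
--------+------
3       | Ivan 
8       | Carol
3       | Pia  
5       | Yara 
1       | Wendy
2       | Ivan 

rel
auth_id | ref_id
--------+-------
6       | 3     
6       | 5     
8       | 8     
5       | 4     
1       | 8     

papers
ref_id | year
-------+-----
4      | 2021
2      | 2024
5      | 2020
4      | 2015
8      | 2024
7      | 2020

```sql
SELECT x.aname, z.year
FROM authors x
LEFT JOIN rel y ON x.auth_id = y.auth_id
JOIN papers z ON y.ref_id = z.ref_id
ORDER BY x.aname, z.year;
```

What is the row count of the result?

Evaluate left to right. First `authors x LEFT JOIN rel y` on auth_id: 6 row(s).
Then INNER JOIN `papers z` on ref_id: keep only rows whose y.ref_id appears in z.
Result: 4 row(s).

4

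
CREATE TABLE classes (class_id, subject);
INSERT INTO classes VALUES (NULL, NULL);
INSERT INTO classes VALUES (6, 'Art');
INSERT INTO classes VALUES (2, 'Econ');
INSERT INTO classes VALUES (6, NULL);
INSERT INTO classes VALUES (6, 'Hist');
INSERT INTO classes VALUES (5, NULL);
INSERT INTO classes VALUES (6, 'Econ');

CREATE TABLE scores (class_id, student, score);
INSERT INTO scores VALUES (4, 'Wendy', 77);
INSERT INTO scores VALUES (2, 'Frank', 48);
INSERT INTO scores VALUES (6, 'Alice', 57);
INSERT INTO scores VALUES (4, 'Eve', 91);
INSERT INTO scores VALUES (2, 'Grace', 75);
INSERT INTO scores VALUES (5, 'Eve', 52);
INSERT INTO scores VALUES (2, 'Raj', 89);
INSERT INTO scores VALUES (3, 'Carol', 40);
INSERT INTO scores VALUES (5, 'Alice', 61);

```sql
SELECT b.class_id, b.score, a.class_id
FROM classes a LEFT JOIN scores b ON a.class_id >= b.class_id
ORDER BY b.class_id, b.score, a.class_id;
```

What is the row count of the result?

48

LEFT JOIN keeps every row from `classes`; unmatched rows get NULL for `scores`'s columns.
Matching on a.class_id >= b.class_id. A NULL in a compared column never satisfies the condition.
Matched pairs: 47; unmatched a rows kept: 1.
Total: 47 matched + 1 padded = 48 rows.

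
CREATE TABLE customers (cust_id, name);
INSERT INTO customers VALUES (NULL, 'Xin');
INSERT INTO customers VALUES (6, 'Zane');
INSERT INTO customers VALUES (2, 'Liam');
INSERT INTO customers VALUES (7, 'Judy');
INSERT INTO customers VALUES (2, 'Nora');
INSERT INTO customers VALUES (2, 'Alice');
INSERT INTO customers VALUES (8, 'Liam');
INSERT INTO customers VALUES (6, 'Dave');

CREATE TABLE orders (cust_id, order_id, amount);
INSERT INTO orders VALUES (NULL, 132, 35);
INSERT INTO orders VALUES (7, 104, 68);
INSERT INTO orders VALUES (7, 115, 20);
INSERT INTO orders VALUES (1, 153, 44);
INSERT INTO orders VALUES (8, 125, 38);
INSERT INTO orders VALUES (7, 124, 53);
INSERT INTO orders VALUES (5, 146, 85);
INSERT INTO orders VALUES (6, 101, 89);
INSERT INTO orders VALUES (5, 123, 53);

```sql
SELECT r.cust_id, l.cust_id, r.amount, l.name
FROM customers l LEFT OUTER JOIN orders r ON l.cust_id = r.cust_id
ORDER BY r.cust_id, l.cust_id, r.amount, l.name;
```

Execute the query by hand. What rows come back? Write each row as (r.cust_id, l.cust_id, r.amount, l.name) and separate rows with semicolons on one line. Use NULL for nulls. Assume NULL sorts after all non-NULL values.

(6, 6, 89, Dave); (6, 6, 89, Zane); (7, 7, 20, Judy); (7, 7, 53, Judy); (7, 7, 68, Judy); (8, 8, 38, Liam); (NULL, 2, NULL, Alice); (NULL, 2, NULL, Liam); (NULL, 2, NULL, Nora); (NULL, NULL, NULL, Xin)

LEFT JOIN keeps every row from `customers`; unmatched rows get NULL for `orders`'s columns.
Matching on l.cust_id = r.cust_id. A NULL in a compared column never satisfies the condition.
- cust_id=NULL: no r row matches, row kept with r columns NULL.
- cust_id=6: 1 matching r row(s), so 1 row(s) emitted.
- cust_id=2: no r row matches, row kept with r columns NULL.
- cust_id=7: 3 matching r row(s), so 3 row(s) emitted.
- cust_id=2: no r row matches, row kept with r columns NULL.
- cust_id=2: no r row matches, row kept with r columns NULL.
- cust_id=8: 1 matching r row(s), so 1 row(s) emitted.
- cust_id=6: 1 matching r row(s), so 1 row(s) emitted.
After projecting and ordering:
r.cust_id | l.cust_id | r.amount | l.name
6 | 6 | 89 | Dave
6 | 6 | 89 | Zane
7 | 7 | 20 | Judy
7 | 7 | 53 | Judy
7 | 7 | 68 | Judy
8 | 8 | 38 | Liam
NULL | 2 | NULL | Alice
NULL | 2 | NULL | Liam
NULL | 2 | NULL | Nora
NULL | NULL | NULL | Xin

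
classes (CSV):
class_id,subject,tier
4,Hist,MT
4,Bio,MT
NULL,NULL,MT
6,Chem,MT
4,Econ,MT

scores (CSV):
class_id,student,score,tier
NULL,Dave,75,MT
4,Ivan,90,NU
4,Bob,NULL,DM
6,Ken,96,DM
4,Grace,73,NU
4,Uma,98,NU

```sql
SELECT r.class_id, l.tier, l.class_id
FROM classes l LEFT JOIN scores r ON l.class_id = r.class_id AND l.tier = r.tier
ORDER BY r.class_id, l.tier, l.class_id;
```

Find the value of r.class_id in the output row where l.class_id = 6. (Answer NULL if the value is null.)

NULL

LEFT JOIN keeps every row from `classes`; unmatched rows get NULL for `scores`'s columns.
Matching on l.class_id = r.class_id AND l.tier = r.tier. A NULL in a compared column never satisfies the condition.
Matched pairs: 0; unmatched l rows kept: 5.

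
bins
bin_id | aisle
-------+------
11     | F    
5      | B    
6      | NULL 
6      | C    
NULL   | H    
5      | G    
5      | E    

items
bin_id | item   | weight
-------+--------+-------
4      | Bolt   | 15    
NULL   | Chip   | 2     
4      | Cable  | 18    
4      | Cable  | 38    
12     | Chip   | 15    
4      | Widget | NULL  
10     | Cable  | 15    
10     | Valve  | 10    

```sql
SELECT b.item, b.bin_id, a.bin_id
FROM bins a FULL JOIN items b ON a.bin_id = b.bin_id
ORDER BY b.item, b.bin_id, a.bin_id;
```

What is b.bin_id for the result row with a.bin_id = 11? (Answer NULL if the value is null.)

NULL

FULL OUTER JOIN keeps every row from both sides; unmatched rows get NULL for the other side's columns.
Matching on a.bin_id = b.bin_id. A NULL in a compared column never satisfies the condition.
Matched pairs: 0; unmatched a rows kept: 7; unmatched b rows kept: 8.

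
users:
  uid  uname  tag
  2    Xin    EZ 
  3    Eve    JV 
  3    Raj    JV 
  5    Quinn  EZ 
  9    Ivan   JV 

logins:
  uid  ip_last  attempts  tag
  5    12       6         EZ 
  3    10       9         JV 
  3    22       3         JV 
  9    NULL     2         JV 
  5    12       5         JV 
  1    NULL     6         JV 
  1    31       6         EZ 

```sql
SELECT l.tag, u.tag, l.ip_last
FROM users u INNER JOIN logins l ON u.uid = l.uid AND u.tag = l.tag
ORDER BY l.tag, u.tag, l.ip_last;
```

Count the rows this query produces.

INNER JOIN keeps only pairs where the ON condition holds.
Matching on u.uid = l.uid AND u.tag = l.tag.
- uid=2, tag=EZ: no matching l row, dropped.
- uid=3, tag=JV: 2 matching l row(s), so 2 row(s) emitted.
- uid=3, tag=JV: 2 matching l row(s), so 2 row(s) emitted.
- uid=5, tag=EZ: 1 matching l row(s), so 1 row(s) emitted.
- uid=9, tag=JV: 1 matching l row(s), so 1 row(s) emitted.
Total: 6 rows.

6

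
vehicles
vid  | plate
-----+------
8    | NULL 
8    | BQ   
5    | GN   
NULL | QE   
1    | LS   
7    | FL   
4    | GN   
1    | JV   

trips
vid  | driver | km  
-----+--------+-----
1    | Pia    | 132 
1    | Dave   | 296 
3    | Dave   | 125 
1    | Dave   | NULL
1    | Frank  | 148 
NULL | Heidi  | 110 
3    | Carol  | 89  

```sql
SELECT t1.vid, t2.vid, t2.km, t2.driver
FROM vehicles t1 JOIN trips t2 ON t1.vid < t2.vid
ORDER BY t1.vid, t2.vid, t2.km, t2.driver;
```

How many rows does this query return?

4

INNER JOIN keeps only pairs where the ON condition holds.
Matching on t1.vid < t2.vid. A NULL in a compared column never satisfies the condition.
- t1 row (vid=8): no match → dropped.
- t1 row (vid=8): no match → dropped.
- t1 row (vid=5): no match → dropped.
- t1 row (vid=NULL): no match → dropped.
- t1 row (vid=1): matches 2 t2 row(s) → 2 output row(s).
- t1 row (vid=7): no match → dropped.
- t1 row (vid=4): no match → dropped.
- t1 row (vid=1): matches 2 t2 row(s) → 2 output row(s).
Total: 4 rows.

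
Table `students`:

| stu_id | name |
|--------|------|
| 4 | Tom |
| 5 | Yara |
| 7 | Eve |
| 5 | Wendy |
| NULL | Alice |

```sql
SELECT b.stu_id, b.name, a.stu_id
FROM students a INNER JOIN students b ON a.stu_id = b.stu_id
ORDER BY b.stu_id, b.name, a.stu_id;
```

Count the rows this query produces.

6

INNER JOIN keeps only pairs where the ON condition holds.
Matching on a.stu_id = b.stu_id. A NULL in a compared column never satisfies the condition.
- a row (stu_id=4): matches 1 b row(s) → 1 output row(s).
- a row (stu_id=5): matches 2 b row(s) → 2 output row(s).
- a row (stu_id=7): matches 1 b row(s) → 1 output row(s).
- a row (stu_id=5): matches 2 b row(s) → 2 output row(s).
- a row (stu_id=NULL): no match → dropped.
Total: 6 rows.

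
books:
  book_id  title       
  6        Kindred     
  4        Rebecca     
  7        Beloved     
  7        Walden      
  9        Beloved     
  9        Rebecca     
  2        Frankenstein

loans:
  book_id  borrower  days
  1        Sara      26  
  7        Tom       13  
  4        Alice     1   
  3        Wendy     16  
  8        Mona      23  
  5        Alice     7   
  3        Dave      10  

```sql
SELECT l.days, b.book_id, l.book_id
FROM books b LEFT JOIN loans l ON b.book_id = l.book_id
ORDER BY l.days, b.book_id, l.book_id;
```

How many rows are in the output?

7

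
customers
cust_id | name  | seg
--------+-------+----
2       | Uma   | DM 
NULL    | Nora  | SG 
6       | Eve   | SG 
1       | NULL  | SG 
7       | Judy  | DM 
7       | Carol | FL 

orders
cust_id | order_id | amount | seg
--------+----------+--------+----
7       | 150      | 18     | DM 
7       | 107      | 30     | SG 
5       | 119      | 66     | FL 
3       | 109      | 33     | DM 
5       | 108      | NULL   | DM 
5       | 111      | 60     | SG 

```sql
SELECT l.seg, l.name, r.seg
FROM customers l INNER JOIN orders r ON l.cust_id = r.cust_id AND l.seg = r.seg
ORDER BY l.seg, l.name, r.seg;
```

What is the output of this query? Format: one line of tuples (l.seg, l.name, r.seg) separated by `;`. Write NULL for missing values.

INNER JOIN keeps only pairs where the ON condition holds.
Matching on l.cust_id = r.cust_id AND l.seg = r.seg. A NULL in a compared column never satisfies the condition.
- l (cust_id=2, seg=DM) has no partner → excluded.
- l (cust_id=NULL, seg=SG) has no partner → excluded.
- l (cust_id=6, seg=SG) has no partner → excluded.
- l (cust_id=1, seg=SG) has no partner → excluded.
- l (cust_id=7, seg=DM) pairs with 1 row(s) of r.
- l (cust_id=7, seg=FL) has no partner → excluded.
After projecting and ordering:
l.seg | l.name | r.seg
DM | Judy | DM

(DM, Judy, DM)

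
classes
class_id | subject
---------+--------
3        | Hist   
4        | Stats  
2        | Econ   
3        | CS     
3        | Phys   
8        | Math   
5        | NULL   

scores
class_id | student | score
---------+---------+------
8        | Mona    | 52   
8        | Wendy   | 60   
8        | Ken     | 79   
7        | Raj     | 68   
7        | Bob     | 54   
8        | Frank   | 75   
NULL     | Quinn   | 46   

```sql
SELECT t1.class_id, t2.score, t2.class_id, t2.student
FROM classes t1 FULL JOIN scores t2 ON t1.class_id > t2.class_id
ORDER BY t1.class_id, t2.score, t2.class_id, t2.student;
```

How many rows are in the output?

FULL OUTER JOIN keeps every row from both sides; unmatched rows get NULL for the other side's columns.
Matching on t1.class_id > t2.class_id. A NULL in a compared column never satisfies the condition.
Matched pairs: 2; unmatched t1 rows kept: 6; unmatched t2 rows kept: 5.
Total: 2 matched + 11 padded = 13 rows.

13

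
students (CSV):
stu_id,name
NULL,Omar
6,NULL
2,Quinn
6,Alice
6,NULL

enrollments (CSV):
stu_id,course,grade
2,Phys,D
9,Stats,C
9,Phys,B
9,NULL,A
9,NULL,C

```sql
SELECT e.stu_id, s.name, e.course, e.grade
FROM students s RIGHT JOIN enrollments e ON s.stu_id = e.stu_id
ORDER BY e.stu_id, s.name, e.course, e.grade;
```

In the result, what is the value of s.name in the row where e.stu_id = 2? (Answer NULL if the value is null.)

Quinn

RIGHT JOIN keeps every row from `enrollments`; unmatched rows get NULL for `students`'s columns.
Matching on s.stu_id = e.stu_id. A NULL in a compared column never satisfies the condition.
- s row (stu_id=NULL): no match.
- s row (stu_id=6): no match.
- s row (stu_id=2): matches 1 e row(s) → 1 output row(s).
- s row (stu_id=6): no match.
- s row (stu_id=6): no match.
- 4 row(s) from e found no s partner → padded with NULL.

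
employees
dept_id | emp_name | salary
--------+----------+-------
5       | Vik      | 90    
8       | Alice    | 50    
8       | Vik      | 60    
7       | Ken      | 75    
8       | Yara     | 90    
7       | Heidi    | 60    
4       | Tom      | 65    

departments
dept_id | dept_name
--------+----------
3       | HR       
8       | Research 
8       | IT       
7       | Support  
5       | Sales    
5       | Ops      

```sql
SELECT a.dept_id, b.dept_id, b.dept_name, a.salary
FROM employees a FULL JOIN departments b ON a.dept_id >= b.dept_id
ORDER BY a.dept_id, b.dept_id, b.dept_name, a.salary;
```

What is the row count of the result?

30

FULL OUTER JOIN keeps every row from both sides; unmatched rows get NULL for the other side's columns.
Matching on a.dept_id >= b.dept_id.
- dept_id=5: 3 matching b row(s), so 3 row(s) emitted.
- dept_id=8: 6 matching b row(s), so 6 row(s) emitted.
- dept_id=8: 6 matching b row(s), so 6 row(s) emitted.
- dept_id=7: 4 matching b row(s), so 4 row(s) emitted.
- dept_id=8: 6 matching b row(s), so 6 row(s) emitted.
- dept_id=7: 4 matching b row(s), so 4 row(s) emitted.
- dept_id=4: 1 matching b row(s), so 1 row(s) emitted.
Total: 30 rows.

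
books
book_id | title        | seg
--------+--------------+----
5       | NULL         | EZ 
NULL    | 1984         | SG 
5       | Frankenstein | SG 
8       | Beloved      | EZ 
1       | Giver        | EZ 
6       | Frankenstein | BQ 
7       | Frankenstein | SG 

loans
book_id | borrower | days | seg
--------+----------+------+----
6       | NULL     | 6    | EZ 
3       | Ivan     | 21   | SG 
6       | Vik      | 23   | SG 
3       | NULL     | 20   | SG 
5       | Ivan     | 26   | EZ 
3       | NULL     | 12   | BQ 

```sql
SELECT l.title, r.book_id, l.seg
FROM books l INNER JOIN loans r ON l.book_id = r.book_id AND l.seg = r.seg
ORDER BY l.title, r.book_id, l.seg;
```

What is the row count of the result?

1

INNER JOIN keeps only pairs where the ON condition holds.
Matching on l.book_id = r.book_id AND l.seg = r.seg. A NULL in a compared column never satisfies the condition.
- book_id=5, seg=EZ: 1 matching r row(s), so 1 row(s) emitted.
- book_id=NULL, seg=SG: no matching r row, dropped.
- book_id=5, seg=SG: no matching r row, dropped.
- book_id=8, seg=EZ: no matching r row, dropped.
- book_id=1, seg=EZ: no matching r row, dropped.
- book_id=6, seg=BQ: no matching r row, dropped.
- book_id=7, seg=SG: no matching r row, dropped.
Total: 1 rows.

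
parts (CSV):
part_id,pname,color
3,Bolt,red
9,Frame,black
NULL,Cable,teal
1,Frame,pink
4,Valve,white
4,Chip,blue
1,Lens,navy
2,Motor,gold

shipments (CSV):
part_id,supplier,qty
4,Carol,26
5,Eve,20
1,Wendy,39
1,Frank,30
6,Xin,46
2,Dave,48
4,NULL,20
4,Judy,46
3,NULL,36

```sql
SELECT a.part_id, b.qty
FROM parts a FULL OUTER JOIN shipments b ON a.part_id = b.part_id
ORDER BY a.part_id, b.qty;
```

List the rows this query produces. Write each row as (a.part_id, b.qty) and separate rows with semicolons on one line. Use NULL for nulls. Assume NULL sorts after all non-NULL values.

(1, 30); (1, 30); (1, 39); (1, 39); (2, 48); (3, 36); (4, 20); (4, 20); (4, 26); (4, 26); (4, 46); (4, 46); (9, NULL); (NULL, 20); (NULL, 46); (NULL, NULL)

FULL OUTER JOIN keeps every row from both sides; unmatched rows get NULL for the other side's columns.
Matching on a.part_id = b.part_id. A NULL in a compared column never satisfies the condition.
- a (part_id=3) pairs with 1 row(s) of b.
- a (part_id=9) has no partner → padded with NULL.
- a (part_id=NULL) has no partner → padded with NULL.
- a (part_id=1) pairs with 2 row(s) of b.
- a (part_id=4) pairs with 3 row(s) of b.
- a (part_id=4) pairs with 3 row(s) of b.
- a (part_id=1) pairs with 2 row(s) of b.
- a (part_id=2) pairs with 1 row(s) of b.
- 2 b row(s) had no a match → kept, a columns NULL.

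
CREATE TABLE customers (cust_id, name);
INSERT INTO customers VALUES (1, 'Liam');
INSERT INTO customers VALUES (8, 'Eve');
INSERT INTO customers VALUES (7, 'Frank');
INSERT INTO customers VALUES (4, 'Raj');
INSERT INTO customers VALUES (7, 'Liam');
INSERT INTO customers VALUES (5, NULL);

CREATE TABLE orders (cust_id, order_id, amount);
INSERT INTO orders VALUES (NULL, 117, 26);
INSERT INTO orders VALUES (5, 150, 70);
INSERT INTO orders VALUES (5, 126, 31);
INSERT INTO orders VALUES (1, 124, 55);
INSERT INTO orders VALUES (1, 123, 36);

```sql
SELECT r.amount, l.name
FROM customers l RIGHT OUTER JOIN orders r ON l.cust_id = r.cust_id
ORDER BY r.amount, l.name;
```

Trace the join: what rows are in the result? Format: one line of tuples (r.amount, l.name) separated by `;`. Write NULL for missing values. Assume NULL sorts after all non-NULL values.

(26, NULL); (31, NULL); (36, Liam); (55, Liam); (70, NULL)

RIGHT JOIN keeps every row from `orders`; unmatched rows get NULL for `customers`'s columns.
Matching on l.cust_id = r.cust_id. A NULL in a compared column never satisfies the condition.
- l row (cust_id=1): matches 2 r row(s) → 2 output row(s).
- l row (cust_id=8): no match.
- l row (cust_id=7): no match.
- l row (cust_id=4): no match.
- l row (cust_id=7): no match.
- l row (cust_id=5): matches 2 r row(s) → 2 output row(s).
- 1 r row(s) had no l match → kept, l columns NULL.
After projecting and ordering:
r.amount | l.name
26 | NULL
31 | NULL
36 | Liam
55 | Liam
70 | NULL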